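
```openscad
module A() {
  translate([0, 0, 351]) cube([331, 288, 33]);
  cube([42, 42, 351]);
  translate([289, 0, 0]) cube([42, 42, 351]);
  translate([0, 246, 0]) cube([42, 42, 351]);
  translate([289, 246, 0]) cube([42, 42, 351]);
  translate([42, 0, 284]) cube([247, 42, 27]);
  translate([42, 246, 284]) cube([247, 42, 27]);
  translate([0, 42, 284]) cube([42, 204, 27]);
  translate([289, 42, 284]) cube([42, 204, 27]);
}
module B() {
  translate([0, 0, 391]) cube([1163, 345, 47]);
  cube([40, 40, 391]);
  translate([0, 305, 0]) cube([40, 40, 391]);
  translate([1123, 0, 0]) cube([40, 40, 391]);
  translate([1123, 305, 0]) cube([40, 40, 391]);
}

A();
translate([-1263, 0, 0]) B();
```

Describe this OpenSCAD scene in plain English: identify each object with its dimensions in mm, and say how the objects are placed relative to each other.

A is a four-legged stool. The seat is 331×288 mm, 33 mm thick, top at z = 384 mm. It stands on four square legs, each 42×42 mm in cross-section, from z = 0 to the seat underside, each flush with a corner of the seat. Four stretchers, 42 mm wide and 27 mm tall, connect adjacent legs with their undersides at z = 284 mm, each running between the inner faces of the legs it joins and aligned with the legs' outer faces on the other axis.

B is a bench: a 1163×345 mm seat slab, 47 mm thick, top at z = 438 mm, on four 40×40 mm square legs flush with the seat corners and standing on z = 0.

The bench is on the floor beside the stool on its −x side.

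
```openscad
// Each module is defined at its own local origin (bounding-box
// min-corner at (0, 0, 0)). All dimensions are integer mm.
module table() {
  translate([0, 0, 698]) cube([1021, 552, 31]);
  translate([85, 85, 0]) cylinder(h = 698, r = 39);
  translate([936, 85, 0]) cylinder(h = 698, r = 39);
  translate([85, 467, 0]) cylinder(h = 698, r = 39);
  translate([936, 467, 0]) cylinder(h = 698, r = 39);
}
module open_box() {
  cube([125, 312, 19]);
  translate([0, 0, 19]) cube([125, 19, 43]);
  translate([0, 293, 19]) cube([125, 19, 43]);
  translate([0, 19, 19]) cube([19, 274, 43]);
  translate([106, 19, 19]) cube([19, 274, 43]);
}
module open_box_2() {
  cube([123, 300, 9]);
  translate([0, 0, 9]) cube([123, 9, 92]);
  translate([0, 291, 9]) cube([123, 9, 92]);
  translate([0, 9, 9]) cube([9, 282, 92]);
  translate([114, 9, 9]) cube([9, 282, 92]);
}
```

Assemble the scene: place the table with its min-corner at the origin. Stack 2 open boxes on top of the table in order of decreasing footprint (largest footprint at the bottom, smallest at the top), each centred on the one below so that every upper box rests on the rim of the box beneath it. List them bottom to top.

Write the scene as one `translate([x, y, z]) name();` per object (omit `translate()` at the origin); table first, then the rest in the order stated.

table();
translate([448, 120, 729]) open_box();
translate([449, 126, 791]) open_box_2();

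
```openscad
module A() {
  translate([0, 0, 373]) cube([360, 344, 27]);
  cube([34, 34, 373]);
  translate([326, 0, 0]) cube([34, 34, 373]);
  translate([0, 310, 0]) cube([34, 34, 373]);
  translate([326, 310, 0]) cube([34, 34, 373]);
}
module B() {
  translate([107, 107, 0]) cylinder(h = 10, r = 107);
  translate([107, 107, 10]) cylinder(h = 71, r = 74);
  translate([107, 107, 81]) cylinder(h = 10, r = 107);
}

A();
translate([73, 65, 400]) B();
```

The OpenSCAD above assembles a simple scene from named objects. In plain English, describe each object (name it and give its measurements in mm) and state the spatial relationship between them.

A is a simple wooden stool: a rectangular seat 360 mm (x) by 344 mm (y), 27 mm thick, top face at z = 400 mm, on four square legs, each 34×34 mm in cross-section. The legs rest on z = 0, each flush with a corner of the seat.

B is a spool: two coaxial disc flanges of radius 107 mm and thickness 10 mm, joined by a core cylinder of radius 74 mm and height 71 mm. The lower flange rests on z = 0 and the three cylinders share a vertical axis.

The spool is on top of the stool, centred.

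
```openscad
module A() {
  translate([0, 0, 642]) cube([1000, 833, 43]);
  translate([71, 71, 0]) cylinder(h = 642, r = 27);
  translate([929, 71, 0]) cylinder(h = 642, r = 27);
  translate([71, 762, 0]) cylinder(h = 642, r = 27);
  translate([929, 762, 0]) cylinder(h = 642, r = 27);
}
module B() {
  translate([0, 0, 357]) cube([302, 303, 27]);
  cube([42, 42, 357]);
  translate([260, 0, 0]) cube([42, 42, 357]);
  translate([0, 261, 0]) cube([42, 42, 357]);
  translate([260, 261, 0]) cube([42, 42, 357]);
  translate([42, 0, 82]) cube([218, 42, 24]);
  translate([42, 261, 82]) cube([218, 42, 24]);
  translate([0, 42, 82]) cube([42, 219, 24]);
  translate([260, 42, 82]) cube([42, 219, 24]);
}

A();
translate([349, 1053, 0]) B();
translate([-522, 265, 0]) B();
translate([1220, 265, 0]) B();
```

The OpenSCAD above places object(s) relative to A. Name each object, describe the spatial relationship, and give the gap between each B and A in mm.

A is a table. B is a stool. Three stools sit around the table at the +y, −x, +x sides. The gap between each stool and the table is 220 mm.

Each stool's nearest face is 220 mm from the table's bounding box.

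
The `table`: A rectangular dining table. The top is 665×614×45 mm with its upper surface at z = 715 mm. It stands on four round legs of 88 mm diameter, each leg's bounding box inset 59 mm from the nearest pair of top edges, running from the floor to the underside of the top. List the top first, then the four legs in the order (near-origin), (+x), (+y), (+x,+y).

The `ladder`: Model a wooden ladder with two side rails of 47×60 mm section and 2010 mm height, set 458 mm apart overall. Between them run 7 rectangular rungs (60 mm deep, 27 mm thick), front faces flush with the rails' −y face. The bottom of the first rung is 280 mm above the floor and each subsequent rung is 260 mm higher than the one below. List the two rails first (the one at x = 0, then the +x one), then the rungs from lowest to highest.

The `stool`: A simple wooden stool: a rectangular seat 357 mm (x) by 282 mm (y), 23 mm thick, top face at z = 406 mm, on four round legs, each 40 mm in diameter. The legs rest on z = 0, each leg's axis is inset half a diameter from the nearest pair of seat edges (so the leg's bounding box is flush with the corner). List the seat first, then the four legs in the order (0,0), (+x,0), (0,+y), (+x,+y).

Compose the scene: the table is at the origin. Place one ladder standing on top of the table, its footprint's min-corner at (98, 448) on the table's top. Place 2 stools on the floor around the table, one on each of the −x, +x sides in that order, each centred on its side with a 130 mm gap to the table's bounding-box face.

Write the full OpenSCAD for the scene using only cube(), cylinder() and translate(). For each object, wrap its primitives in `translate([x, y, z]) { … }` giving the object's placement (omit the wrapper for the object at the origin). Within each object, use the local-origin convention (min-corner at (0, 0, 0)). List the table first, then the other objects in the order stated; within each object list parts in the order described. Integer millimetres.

translate([0, 0, 670]) cube([665, 614, 45]);
translate([103, 103, 0]) cylinder(h = 670, r = 44);
translate([562, 103, 0]) cylinder(h = 670, r = 44);
translate([103, 511, 0]) cylinder(h = 670, r = 44);
translate([562, 511, 0]) cylinder(h = 670, r = 44);
translate([98, 448, 715]) {
  cube([47, 60, 2010]);
  translate([411, 0, 0]) cube([47, 60, 2010]);
  translate([47, 0, 280]) cube([364, 60, 27]);
  translate([47, 0, 540]) cube([364, 60, 27]);
  translate([47, 0, 800]) cube([364, 60, 27]);
  translate([47, 0, 1060]) cube([364, 60, 27]);
  translate([47, 0, 1320]) cube([364, 60, 27]);
  translate([47, 0, 1580]) cube([364, 60, 27]);
  translate([47, 0, 1840]) cube([364, 60, 27]);
}
translate([-487, 166, 0]) {
  translate([0, 0, 383]) cube([357, 282, 23]);
  translate([20, 20, 0]) cylinder(h = 383, r = 20);
  translate([337, 20, 0]) cylinder(h = 383, r = 20);
  translate([20, 262, 0]) cylinder(h = 383, r = 20);
  translate([337, 262, 0]) cylinder(h = 383, r = 20);
}
translate([795, 166, 0]) {
  translate([0, 0, 383]) cube([357, 282, 23]);
  translate([20, 20, 0]) cylinder(h = 383, r = 20);
  translate([337, 20, 0]) cylinder(h = 383, r = 20);
  translate([20, 262, 0]) cylinder(h = 383, r = 20);
  translate([337, 262, 0]) cylinder(h = 383, r = 20);
}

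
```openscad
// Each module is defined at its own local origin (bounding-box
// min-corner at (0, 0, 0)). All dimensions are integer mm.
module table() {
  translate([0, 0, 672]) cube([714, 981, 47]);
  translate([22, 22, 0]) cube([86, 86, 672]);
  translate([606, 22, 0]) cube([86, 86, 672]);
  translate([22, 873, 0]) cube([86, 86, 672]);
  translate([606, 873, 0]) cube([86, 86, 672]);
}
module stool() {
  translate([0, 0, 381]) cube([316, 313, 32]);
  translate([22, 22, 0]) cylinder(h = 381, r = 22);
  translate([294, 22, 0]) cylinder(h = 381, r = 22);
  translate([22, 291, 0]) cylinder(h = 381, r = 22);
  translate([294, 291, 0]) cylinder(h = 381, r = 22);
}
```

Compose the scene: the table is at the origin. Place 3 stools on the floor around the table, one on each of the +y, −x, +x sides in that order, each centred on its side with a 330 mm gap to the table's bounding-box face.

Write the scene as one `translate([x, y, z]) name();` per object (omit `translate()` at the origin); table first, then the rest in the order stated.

table();
translate([199, 1311, 0]) stool();
translate([-646, 334, 0]) stool();
translate([1044, 334, 0]) stool();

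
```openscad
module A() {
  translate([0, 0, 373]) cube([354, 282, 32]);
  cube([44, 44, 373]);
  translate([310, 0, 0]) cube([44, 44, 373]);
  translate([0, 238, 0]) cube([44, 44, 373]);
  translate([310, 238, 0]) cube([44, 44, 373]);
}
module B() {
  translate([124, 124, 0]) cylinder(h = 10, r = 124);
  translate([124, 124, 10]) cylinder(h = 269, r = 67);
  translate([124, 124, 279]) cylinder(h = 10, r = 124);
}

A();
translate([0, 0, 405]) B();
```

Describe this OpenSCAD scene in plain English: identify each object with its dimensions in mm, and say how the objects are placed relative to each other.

A is a simple wooden stool: a rectangular seat 354 mm (x) by 282 mm (y), 32 mm thick, top face at z = 405 mm, on four square legs, each 44×44 mm in cross-section. The legs rest on z = 0, each flush with a corner of the seat.

B is a spool: two coaxial disc flanges of radius 124 mm and thickness 10 mm, joined by a core cylinder of radius 67 mm and height 269 mm. The lower flange rests on z = 0 and the three cylinders share a vertical axis.

The spool is on top of the stool.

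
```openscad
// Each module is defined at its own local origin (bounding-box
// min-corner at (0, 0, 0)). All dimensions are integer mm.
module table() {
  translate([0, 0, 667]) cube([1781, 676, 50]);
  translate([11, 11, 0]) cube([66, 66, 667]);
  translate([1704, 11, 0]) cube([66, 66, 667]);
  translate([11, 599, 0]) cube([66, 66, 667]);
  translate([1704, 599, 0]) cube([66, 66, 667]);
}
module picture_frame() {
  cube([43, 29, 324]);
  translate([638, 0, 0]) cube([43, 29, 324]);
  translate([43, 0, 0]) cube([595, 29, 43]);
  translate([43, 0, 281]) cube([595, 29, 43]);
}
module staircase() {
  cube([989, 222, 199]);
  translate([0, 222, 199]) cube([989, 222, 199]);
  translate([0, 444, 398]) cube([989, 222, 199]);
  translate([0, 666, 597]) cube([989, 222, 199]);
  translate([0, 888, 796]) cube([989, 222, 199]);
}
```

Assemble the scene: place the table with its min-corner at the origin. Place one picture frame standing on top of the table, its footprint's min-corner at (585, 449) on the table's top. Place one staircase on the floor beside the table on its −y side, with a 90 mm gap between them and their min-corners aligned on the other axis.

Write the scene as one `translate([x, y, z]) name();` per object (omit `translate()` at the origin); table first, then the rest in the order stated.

table();
translate([585, 449, 717]) picture_frame();
translate([0, -1200, 0]) staircase();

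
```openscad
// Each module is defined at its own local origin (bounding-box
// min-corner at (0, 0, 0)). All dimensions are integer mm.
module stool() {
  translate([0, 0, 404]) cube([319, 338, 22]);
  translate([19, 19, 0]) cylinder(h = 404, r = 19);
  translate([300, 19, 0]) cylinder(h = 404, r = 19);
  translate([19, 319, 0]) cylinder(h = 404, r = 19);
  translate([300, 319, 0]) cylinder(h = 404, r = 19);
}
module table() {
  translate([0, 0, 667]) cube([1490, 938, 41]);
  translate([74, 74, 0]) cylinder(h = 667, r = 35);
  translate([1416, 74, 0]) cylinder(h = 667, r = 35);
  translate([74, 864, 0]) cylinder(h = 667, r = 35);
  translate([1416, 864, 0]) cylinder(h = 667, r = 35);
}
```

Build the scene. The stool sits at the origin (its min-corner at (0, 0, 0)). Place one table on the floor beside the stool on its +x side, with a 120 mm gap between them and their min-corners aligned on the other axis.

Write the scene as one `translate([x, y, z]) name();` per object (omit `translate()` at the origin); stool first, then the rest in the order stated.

stool();
translate([439, 0, 0]) table();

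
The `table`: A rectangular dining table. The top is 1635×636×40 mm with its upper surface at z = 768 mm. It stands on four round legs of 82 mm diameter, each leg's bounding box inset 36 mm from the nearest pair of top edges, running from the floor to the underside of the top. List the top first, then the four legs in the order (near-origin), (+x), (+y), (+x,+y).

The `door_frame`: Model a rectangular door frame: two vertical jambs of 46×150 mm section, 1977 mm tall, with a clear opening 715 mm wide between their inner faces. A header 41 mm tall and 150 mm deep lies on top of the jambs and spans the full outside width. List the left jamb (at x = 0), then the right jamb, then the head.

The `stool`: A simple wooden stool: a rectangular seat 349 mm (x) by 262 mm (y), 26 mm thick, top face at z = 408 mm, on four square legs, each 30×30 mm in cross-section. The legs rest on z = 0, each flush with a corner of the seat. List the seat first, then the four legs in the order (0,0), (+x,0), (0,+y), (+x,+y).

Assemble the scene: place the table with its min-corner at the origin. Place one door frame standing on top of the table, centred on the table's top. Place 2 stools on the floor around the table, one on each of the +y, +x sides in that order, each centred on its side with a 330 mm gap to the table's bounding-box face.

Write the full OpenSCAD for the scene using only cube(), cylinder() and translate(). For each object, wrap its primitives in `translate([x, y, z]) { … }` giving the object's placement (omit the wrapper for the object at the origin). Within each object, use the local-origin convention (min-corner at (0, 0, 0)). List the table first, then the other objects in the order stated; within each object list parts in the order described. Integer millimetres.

translate([0, 0, 728]) cube([1635, 636, 40]);
translate([77, 77, 0]) cylinder(h = 728, r = 41);
translate([1558, 77, 0]) cylinder(h = 728, r = 41);
translate([77, 559, 0]) cylinder(h = 728, r = 41);
translate([1558, 559, 0]) cylinder(h = 728, r = 41);
translate([414, 243, 768]) {
  cube([46, 150, 1977]);
  translate([761, 0, 0]) cube([46, 150, 1977]);
  translate([0, 0, 1977]) cube([807, 150, 41]);
}
translate([643, 966, 0]) {
  translate([0, 0, 382]) cube([349, 262, 26]);
  cube([30, 30, 382]);
  translate([319, 0, 0]) cube([30, 30, 382]);
  translate([0, 232, 0]) cube([30, 30, 382]);
  translate([319, 232, 0]) cube([30, 30, 382]);
}
translate([1965, 187, 0]) {
  translate([0, 0, 382]) cube([349, 262, 26]);
  cube([30, 30, 382]);
  translate([319, 0, 0]) cube([30, 30, 382]);
  translate([0, 232, 0]) cube([30, 30, 382]);
  translate([319, 232, 0]) cube([30, 30, 382]);
}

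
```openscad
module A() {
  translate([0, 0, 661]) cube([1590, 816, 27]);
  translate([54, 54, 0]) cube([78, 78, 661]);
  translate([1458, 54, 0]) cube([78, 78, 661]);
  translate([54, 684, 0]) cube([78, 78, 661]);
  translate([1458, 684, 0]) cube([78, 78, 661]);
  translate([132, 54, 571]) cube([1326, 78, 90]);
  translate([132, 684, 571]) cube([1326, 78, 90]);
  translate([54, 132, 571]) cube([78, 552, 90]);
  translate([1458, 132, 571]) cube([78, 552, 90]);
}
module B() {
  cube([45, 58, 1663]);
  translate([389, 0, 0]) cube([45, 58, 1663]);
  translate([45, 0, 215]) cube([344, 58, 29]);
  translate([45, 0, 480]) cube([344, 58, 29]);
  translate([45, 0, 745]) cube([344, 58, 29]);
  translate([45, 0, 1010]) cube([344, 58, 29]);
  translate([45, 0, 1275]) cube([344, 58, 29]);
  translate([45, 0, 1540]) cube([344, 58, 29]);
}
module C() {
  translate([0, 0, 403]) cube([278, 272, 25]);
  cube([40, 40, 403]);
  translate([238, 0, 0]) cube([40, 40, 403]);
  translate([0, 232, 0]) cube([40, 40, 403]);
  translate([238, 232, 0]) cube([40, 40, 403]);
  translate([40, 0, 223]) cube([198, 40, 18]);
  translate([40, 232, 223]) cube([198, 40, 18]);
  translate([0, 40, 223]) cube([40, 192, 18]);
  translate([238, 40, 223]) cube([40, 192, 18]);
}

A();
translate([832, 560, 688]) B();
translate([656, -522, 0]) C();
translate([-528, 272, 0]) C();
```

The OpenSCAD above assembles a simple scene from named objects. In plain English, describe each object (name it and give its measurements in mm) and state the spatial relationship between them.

A is a rectangular dining table. The top is 1590×816×27 mm with its upper surface at z = 688 mm. It stands on four 78×78 mm square legs, each inset 54 mm from the nearest pair of top edges, running from the floor to the underside of the top. Four apron rails, 78 mm thick and 90 mm tall, run between adjacent legs with their top edges flush with the underside of the top and their outer faces flush with the legs' outer faces.

B is a wooden ladder with two side rails of 45×58 mm section and 1663 mm height, set 434 mm apart overall. Between them run 6 rectangular rungs (58 mm deep, 29 mm thick), front faces flush with the rails' −y face. The bottom of the first rung is 215 mm above the floor and each subsequent rung is 265 mm higher than the one below.

C is a four-legged stool. The seat is 278×272 mm, 25 mm thick, top at z = 428 mm. It stands on four square legs, each 40×40 mm in cross-section, from z = 0 to the seat underside, each flush with a corner of the seat. Four stretchers, 40 mm wide and 18 mm tall, connect adjacent legs with their undersides at z = 223 mm, each running between the inner faces of the legs it joins and aligned with the legs' outer faces on the other axis.

The ladder is on top of the table. Two stools sit around the table at the −y, −x sides.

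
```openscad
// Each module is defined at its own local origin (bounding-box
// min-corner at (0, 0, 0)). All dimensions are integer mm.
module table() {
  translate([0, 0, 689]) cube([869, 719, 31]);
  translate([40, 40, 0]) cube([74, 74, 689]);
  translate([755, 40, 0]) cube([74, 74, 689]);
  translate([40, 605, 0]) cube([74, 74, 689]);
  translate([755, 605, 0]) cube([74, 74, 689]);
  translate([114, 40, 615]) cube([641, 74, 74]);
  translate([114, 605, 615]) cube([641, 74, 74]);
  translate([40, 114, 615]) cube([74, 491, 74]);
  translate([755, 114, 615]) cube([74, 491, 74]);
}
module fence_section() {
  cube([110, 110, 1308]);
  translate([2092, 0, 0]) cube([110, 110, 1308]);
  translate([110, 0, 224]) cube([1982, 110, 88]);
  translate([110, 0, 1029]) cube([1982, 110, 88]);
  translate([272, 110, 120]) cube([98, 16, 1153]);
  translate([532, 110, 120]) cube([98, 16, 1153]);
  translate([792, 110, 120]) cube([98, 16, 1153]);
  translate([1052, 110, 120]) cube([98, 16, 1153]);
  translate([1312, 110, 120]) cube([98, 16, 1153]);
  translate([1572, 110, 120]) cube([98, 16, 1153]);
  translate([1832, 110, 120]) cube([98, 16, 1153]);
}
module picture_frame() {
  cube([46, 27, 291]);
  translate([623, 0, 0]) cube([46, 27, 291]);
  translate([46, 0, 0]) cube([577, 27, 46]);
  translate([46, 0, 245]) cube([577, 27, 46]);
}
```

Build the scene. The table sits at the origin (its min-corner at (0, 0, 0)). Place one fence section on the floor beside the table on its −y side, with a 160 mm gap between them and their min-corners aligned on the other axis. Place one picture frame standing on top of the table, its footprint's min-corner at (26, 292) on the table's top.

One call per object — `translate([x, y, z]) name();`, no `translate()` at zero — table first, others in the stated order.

table();
translate([0, -286, 0]) fence_section();
translate([26, 292, 720]) picture_frame();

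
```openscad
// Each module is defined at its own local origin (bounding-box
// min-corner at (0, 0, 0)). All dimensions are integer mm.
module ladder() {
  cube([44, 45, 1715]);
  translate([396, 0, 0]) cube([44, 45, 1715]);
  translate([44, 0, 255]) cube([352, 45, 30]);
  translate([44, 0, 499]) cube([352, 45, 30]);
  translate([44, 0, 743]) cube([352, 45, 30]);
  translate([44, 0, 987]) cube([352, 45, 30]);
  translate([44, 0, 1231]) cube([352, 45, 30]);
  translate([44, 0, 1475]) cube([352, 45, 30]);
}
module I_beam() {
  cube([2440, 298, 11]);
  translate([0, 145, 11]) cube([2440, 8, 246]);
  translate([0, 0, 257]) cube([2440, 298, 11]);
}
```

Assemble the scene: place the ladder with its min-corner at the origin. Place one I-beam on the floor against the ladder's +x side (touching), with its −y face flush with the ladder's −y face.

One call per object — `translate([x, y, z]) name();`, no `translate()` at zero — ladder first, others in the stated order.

ladder();
translate([440, 0, 0]) I_beam();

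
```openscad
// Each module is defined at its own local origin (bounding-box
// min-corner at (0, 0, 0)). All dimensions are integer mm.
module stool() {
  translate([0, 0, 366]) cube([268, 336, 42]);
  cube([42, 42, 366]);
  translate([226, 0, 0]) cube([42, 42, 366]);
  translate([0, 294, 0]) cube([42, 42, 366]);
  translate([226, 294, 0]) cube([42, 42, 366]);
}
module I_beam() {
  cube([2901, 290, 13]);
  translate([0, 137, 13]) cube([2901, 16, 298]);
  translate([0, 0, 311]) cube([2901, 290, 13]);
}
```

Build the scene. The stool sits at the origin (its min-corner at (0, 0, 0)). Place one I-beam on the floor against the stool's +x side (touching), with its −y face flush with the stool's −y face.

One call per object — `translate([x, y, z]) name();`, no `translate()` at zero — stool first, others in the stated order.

stool();
translate([268, 0, 0]) I_beam();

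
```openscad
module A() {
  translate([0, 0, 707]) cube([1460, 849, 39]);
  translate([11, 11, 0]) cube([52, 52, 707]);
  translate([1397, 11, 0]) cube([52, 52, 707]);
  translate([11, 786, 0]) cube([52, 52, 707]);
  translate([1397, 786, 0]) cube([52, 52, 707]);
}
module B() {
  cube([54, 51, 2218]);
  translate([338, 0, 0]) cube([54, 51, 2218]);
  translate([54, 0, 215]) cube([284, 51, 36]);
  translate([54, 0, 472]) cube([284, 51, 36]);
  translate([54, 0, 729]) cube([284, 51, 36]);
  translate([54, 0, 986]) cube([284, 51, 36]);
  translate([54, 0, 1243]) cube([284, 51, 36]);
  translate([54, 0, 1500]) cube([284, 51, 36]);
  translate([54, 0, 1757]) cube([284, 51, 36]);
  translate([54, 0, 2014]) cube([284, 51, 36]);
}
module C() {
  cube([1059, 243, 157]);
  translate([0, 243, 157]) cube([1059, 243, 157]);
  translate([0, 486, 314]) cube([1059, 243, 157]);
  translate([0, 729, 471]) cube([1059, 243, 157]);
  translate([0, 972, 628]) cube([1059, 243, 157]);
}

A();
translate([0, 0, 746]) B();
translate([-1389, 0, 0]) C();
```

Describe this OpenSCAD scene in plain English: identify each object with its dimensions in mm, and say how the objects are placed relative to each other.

A is a table: top 1460 mm (x) × 849 mm (y), 39 mm thick, upper face at z = 746 mm, on four 52×52 mm square legs, each inset 11 mm from the nearest pair of top edges, running from z = 0 to the bottom of the top.

B is a straight ladder. Two 54×51 mm vertical rails, 2218 mm tall, stand 392 mm apart (outside-to-outside) with their front faces coplanar on the −y side. 8 rungs, each 51 mm deep and 36 mm tall, span between the inner faces of the rails, front faces flush with the rails. The lowest rung's underside is at z = 215 mm and rungs are spaced 257 mm apart (underside to underside).

C is a straight staircase of 5 solid steps. Each step is 1059 mm wide (x), 243 mm deep (y, the going) and 157 mm tall (the rise). The first step rests on the floor; each subsequent step sits one going further in +y and one rise higher in +z, directly behind and above the previous step with no overlap.

The ladder is on top of the table. The staircase is on the floor beside the table on its −x side.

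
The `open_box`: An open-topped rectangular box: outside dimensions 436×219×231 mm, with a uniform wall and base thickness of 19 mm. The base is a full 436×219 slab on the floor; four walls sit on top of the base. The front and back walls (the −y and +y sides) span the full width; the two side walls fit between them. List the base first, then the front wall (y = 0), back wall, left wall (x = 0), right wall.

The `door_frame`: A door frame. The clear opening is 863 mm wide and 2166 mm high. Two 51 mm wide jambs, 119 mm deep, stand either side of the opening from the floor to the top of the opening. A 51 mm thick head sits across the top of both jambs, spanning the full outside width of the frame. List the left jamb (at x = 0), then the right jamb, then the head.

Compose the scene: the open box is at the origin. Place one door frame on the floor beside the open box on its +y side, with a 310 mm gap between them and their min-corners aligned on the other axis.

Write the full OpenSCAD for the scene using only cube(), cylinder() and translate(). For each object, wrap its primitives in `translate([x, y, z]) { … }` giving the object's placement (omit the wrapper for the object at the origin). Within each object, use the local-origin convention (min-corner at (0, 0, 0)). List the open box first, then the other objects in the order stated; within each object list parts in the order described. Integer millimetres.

cube([436, 219, 19]);
translate([0, 0, 19]) cube([436, 19, 212]);
translate([0, 200, 19]) cube([436, 19, 212]);
translate([0, 19, 19]) cube([19, 181, 212]);
translate([417, 19, 19]) cube([19, 181, 212]);
translate([0, 529, 0]) {
  cube([51, 119, 2166]);
  translate([914, 0, 0]) cube([51, 119, 2166]);
  translate([0, 0, 2166]) cube([965, 119, 51]);
}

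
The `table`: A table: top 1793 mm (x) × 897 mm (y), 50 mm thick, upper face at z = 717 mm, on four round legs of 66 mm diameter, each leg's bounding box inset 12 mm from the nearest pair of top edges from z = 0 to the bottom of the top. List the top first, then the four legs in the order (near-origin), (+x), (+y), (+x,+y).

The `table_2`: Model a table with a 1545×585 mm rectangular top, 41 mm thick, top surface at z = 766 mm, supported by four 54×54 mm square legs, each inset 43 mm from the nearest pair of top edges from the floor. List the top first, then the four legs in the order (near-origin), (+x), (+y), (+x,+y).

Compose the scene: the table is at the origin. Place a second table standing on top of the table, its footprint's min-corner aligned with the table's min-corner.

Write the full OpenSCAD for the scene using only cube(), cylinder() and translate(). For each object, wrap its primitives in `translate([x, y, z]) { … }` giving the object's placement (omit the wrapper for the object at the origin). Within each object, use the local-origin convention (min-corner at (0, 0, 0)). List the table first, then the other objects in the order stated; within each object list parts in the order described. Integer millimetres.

translate([0, 0, 667]) cube([1793, 897, 50]);
translate([45, 45, 0]) cylinder(h = 667, r = 33);
translate([1748, 45, 0]) cylinder(h = 667, r = 33);
translate([45, 852, 0]) cylinder(h = 667, r = 33);
translate([1748, 852, 0]) cylinder(h = 667, r = 33);
translate([0, 0, 717]) {
  translate([0, 0, 725]) cube([1545, 585, 41]);
  translate([43, 43, 0]) cube([54, 54, 725]);
  translate([1448, 43, 0]) cube([54, 54, 725]);
  translate([43, 488, 0]) cube([54, 54, 725]);
  translate([1448, 488, 0]) cube([54, 54, 725]);
}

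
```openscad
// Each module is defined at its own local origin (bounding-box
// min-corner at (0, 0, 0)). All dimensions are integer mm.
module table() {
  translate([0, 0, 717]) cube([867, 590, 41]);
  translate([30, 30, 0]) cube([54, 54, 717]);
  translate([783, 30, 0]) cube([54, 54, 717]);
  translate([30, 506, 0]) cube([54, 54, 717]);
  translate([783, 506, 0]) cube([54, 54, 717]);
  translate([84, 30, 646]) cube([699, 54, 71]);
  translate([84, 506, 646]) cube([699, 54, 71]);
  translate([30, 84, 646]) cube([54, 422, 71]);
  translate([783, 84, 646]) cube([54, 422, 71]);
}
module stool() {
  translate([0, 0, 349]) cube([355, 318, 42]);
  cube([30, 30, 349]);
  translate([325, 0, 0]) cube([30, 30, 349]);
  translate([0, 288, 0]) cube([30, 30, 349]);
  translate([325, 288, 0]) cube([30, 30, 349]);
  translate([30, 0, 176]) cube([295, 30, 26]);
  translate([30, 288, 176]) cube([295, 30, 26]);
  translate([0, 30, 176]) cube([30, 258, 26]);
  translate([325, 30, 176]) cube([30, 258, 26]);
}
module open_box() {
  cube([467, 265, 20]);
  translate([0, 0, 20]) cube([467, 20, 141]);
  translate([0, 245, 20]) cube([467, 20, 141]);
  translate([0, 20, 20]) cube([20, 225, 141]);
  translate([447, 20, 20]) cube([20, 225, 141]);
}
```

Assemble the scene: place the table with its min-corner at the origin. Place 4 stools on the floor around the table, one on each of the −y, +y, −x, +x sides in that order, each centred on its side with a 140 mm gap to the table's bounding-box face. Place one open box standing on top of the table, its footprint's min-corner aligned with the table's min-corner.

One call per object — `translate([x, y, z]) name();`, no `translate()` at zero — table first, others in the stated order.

table();
translate([256, -458, 0]) stool();
translate([256, 730, 0]) stool();
translate([-495, 136, 0]) stool();
translate([1007, 136, 0]) stool();
translate([0, 0, 758]) open_box();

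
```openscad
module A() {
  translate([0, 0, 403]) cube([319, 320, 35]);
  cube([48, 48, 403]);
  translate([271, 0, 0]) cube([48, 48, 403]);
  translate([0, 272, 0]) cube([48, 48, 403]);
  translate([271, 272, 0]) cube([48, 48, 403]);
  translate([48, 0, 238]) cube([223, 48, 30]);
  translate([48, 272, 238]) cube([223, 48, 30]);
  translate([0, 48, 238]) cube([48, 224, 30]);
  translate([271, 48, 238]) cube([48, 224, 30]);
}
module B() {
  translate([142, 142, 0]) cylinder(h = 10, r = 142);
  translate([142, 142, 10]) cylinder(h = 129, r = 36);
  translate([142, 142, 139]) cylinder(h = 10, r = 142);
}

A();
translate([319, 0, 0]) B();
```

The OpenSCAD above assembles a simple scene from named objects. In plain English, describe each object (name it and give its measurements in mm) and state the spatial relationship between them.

A is a simple wooden stool: a rectangular seat 319 mm (x) by 320 mm (y), 35 mm thick, top face at z = 438 mm, on four square legs, each 48×48 mm in cross-section. The legs rest on z = 0, each flush with a corner of the seat. Four stretchers, 48 mm wide and 30 mm tall, connect adjacent legs with their undersides at z = 238 mm, each running between the inner faces of the legs it joins and aligned with the legs' outer faces on the other axis.

B is a spool: two coaxial disc flanges of radius 142 mm and thickness 10 mm, joined by a core cylinder of radius 36 mm and height 129 mm. The lower flange rests on z = 0 and the three cylinders share a vertical axis.

The spool is against the stool's +x side, with their −y faces flush.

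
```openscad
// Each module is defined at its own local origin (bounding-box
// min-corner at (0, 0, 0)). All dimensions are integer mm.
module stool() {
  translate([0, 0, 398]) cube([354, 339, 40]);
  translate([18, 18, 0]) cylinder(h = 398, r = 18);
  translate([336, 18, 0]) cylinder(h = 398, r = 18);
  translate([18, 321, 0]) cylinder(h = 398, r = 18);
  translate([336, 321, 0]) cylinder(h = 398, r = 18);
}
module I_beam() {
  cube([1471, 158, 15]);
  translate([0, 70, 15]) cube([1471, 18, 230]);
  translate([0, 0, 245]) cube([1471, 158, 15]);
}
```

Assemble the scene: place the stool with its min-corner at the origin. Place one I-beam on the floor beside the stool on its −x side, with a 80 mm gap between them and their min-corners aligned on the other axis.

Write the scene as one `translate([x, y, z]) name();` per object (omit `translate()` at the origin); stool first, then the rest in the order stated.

stool();
translate([-1551, 0, 0]) I_beam();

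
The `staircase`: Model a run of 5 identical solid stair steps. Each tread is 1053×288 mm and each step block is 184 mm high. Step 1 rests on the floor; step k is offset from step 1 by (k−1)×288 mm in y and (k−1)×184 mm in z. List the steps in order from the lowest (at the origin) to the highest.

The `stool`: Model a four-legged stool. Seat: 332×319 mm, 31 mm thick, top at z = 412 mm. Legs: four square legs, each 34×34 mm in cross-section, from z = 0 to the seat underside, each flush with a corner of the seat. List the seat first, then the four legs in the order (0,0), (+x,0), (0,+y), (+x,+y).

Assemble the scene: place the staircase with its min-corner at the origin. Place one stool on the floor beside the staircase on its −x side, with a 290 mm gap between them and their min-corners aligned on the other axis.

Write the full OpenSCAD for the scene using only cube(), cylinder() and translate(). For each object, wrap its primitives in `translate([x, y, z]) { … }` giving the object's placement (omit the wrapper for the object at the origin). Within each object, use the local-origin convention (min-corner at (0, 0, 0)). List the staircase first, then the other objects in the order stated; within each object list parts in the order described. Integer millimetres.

cube([1053, 288, 184]);
translate([0, 288, 184]) cube([1053, 288, 184]);
translate([0, 576, 368]) cube([1053, 288, 184]);
translate([0, 864, 552]) cube([1053, 288, 184]);
translate([0, 1152, 736]) cube([1053, 288, 184]);
translate([-622, 0, 0]) {
  translate([0, 0, 381]) cube([332, 319, 31]);
  cube([34, 34, 381]);
  translate([298, 0, 0]) cube([34, 34, 381]);
  translate([0, 285, 0]) cube([34, 34, 381]);
  translate([298, 285, 0]) cube([34, 34, 381]);
}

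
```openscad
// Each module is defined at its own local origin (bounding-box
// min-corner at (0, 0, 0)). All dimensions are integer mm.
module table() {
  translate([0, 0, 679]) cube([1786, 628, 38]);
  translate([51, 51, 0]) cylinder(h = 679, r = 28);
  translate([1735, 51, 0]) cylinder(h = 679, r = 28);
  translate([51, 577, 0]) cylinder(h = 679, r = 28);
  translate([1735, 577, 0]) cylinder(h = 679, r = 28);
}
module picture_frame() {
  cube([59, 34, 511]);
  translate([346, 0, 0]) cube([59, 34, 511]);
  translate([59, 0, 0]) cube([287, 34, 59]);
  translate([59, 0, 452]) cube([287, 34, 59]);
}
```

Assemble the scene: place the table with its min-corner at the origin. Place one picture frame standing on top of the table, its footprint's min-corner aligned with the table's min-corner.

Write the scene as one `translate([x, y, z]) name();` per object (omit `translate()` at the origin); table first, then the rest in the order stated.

table();
translate([0, 0, 717]) picture_frame();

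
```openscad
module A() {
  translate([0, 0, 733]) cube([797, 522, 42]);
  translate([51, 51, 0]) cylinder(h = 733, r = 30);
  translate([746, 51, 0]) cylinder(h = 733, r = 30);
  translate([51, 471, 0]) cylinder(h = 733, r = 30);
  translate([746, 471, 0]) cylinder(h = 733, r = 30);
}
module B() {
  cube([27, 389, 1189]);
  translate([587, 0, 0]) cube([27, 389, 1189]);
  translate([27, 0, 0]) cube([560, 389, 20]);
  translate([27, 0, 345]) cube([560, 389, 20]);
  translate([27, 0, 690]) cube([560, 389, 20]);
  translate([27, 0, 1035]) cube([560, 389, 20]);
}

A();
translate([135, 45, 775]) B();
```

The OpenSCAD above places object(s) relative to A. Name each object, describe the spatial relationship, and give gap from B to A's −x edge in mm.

A is a table. B is a bookshelf. The bookshelf is on top of the table. The gap from the bookshelf to the table's −x edge is 135 mm.

The bookshelf's min-x is at 135; the table's min-x is 0; gap = 135 mm.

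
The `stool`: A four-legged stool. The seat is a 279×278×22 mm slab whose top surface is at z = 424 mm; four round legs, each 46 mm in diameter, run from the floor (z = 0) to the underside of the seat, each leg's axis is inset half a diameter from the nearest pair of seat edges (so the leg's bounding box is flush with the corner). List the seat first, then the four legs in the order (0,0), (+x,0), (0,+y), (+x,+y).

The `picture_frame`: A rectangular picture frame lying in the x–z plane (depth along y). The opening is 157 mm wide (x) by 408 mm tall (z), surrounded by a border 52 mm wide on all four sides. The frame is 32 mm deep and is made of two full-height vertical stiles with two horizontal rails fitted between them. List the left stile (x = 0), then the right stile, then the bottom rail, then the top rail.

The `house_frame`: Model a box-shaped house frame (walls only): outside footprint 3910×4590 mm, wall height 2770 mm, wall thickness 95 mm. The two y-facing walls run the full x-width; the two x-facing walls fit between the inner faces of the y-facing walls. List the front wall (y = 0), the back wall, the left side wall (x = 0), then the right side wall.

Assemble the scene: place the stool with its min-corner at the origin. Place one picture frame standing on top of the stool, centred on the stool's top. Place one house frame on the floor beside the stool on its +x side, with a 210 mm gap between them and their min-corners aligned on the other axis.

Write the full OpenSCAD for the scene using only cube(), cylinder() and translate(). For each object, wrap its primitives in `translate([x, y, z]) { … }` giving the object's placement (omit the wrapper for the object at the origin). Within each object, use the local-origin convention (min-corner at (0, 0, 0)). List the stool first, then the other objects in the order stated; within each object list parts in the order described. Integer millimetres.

translate([0, 0, 402]) cube([279, 278, 22]);
translate([23, 23, 0]) cylinder(h = 402, r = 23);
translate([256, 23, 0]) cylinder(h = 402, r = 23);
translate([23, 255, 0]) cylinder(h = 402, r = 23);
translate([256, 255, 0]) cylinder(h = 402, r = 23);
translate([9, 123, 424]) {
  cube([52, 32, 512]);
  translate([209, 0, 0]) cube([52, 32, 512]);
  translate([52, 0, 0]) cube([157, 32, 52]);
  translate([52, 0, 460]) cube([157, 32, 52]);
}
translate([489, 0, 0]) {
  cube([3910, 95, 2770]);
  translate([0, 4495, 0]) cube([3910, 95, 2770]);
  translate([0, 95, 0]) cube([95, 4400, 2770]);
  translate([3815, 95, 0]) cube([95, 4400, 2770]);
}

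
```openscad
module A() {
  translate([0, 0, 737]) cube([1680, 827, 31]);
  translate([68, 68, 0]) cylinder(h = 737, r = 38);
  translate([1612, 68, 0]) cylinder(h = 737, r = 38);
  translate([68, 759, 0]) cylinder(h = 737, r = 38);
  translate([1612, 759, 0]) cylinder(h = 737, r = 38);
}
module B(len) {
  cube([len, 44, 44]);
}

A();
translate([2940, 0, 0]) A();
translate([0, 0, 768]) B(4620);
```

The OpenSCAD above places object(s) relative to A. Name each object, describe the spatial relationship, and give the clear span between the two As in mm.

A is a table. B is a beam. A beam spans the tops of two tables. The clear span between the two tables is 1260 mm.

Second table starts at x = 2940; first ends at x = 1680; clear span = 2940 − 1680 = 1260 mm.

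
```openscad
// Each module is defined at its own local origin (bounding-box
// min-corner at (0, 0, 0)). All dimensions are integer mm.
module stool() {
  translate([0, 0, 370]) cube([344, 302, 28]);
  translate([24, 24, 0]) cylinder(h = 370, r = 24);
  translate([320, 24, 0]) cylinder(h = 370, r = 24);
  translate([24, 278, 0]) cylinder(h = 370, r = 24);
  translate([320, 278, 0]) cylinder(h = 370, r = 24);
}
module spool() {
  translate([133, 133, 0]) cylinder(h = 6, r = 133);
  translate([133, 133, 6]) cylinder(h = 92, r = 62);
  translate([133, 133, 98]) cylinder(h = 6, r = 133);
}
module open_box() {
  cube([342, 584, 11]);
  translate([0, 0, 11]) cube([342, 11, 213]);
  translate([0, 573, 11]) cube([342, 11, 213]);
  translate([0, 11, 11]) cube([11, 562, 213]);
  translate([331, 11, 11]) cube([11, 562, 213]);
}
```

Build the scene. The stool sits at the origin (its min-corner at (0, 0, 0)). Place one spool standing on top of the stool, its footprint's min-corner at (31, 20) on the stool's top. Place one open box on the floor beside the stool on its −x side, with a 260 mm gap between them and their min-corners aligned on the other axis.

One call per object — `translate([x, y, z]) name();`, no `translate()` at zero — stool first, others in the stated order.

stool();
translate([31, 20, 398]) spool();
translate([-602, 0, 0]) open_box();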